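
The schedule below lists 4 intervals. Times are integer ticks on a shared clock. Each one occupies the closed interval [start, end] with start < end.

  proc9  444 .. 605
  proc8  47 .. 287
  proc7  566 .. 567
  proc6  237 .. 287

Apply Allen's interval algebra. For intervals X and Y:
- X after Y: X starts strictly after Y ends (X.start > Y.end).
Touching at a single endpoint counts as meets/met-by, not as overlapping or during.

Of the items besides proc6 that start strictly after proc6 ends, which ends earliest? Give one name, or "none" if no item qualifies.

Target proc6 = [237, 287].
proc7 [566, 567] → after → candidate.
proc8 [47, 287] → finished-by → excluded.
proc9 [444, 605] → after → candidate.
Among candidates, earliest end is 567 → proc7.

proc7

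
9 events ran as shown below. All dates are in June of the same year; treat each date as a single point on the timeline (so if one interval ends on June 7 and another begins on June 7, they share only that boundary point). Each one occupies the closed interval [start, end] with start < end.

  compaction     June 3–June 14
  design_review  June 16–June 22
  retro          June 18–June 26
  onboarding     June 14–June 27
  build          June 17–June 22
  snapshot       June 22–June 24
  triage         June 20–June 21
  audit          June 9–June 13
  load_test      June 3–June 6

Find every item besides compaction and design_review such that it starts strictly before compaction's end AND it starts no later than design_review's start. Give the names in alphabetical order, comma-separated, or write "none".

audit, load_test

Conditions: its start is strictly before compaction's end (X.start < June 14) AND its start is no later than design_review's start (X.start <= June 16).
audit: start June 9 < June 14? ✓; start June 9 <= June 16? ✓ → yes.
build: start June 17 < June 14? ✗; start June 17 <= June 16? ✗ → no.
load_test: start June 3 < June 14? ✓; start June 3 <= June 16? ✓ → yes.
onboarding: start June 14 < June 14? ✗; start June 14 <= June 16? ✓ → no.
retro: start June 18 < June 14? ✗; start June 18 <= June 16? ✗ → no.
snapshot: start June 22 < June 14? ✗; start June 22 <= June 16? ✗ → no.
triage: start June 20 < June 14? ✗; start June 20 <= June 16? ✗ → no.
Result: audit, load_test.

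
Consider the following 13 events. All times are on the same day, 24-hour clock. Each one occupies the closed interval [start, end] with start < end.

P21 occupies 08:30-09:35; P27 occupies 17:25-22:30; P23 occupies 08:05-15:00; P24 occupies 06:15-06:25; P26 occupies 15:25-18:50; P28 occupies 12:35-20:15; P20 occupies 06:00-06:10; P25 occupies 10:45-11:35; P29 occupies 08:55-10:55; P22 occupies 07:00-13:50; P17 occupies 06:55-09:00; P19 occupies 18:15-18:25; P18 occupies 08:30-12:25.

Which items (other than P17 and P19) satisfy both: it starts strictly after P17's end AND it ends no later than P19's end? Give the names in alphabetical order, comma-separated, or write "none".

P25

Conditions: its start is strictly after P17's end (X.start > 09:00) AND its end is no later than P19's end (X.end <= 18:25).
P18: start 08:30 > 09:00? ✗; end 12:25 <= 18:25? ✓ → no.
P20: start 06:00 > 09:00? ✗; end 06:10 <= 18:25? ✓ → no.
P21: start 08:30 > 09:00? ✗; end 09:35 <= 18:25? ✓ → no.
P22: start 07:00 > 09:00? ✗; end 13:50 <= 18:25? ✓ → no.
P23: start 08:05 > 09:00? ✗; end 15:00 <= 18:25? ✓ → no.
P24: start 06:15 > 09:00? ✗; end 06:25 <= 18:25? ✓ → no.
P25: start 10:45 > 09:00? ✓; end 11:35 <= 18:25? ✓ → yes.
P26: start 15:25 > 09:00? ✓; end 18:50 <= 18:25? ✗ → no.
P27: start 17:25 > 09:00? ✓; end 22:30 <= 18:25? ✗ → no.
P28: start 12:35 > 09:00? ✓; end 20:15 <= 18:25? ✗ → no.
P29: start 08:55 > 09:00? ✗; end 10:55 <= 18:25? ✓ → no.
Result: P25.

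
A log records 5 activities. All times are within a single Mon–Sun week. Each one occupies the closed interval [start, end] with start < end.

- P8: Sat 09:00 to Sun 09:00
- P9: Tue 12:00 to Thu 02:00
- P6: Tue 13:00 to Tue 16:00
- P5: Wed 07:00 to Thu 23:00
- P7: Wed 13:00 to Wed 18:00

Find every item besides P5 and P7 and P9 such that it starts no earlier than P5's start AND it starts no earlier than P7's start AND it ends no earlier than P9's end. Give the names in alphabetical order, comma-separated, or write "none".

P8

Conditions: its start is no earlier than P5's start (X.start >= Wed 07:00) AND its start is no earlier than P7's start (X.start >= Wed 13:00) AND its end is no earlier than P9's end (X.end >= Thu 02:00).
P6: start Tue 13:00 >= Wed 07:00? ✗; start Tue 13:00 >= Wed 13:00? ✗; end Tue 16:00 >= Thu 02:00? ✗ → no.
P8: start Sat 09:00 >= Wed 07:00? ✓; start Sat 09:00 >= Wed 13:00? ✓; end Sun 09:00 >= Thu 02:00? ✓ → yes.
Result: P8.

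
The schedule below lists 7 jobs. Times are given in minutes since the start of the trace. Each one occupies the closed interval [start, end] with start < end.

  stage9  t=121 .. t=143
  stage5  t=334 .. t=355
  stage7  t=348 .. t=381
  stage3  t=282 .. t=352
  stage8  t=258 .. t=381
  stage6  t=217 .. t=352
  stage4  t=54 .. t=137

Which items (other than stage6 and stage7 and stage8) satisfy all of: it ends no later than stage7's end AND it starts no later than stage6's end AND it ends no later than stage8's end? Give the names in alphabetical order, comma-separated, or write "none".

Conditions: its end is no later than stage7's end (X.end <= t=381) AND its start is no later than stage6's end (X.start <= t=352) AND its end is no later than stage8's end (X.end <= t=381).
stage3: end t=352 <= t=381? ✓; start t=282 <= t=352? ✓; end t=352 <= t=381? ✓ → yes.
stage4: end t=137 <= t=381? ✓; start t=54 <= t=352? ✓; end t=137 <= t=381? ✓ → yes.
stage5: end t=355 <= t=381? ✓; start t=334 <= t=352? ✓; end t=355 <= t=381? ✓ → yes.
stage9: end t=143 <= t=381? ✓; start t=121 <= t=352? ✓; end t=143 <= t=381? ✓ → yes.
Result: stage3, stage4, stage5, stage9.

stage3, stage4, stage5, stage9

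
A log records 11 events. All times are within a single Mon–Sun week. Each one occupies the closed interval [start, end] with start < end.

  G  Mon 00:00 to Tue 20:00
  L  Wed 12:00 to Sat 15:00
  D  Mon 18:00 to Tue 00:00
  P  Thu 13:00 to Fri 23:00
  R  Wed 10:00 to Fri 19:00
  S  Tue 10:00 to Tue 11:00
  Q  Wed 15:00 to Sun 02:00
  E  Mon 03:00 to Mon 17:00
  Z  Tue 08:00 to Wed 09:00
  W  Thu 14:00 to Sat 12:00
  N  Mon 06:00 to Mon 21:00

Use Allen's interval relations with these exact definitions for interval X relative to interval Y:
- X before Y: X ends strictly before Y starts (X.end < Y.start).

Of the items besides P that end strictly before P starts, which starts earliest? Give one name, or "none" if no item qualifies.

G

Target P = [Thu 13:00, Fri 23:00].
D [Mon 18:00, Tue 00:00] → before → candidate.
E [Mon 03:00, Mon 17:00] → before → candidate.
G [Mon 00:00, Tue 20:00] → before → candidate.
L [Wed 12:00, Sat 15:00] → contains → excluded.
N [Mon 06:00, Mon 21:00] → before → candidate.
Q [Wed 15:00, Sun 02:00] → contains → excluded.
R [Wed 10:00, Fri 19:00] → overlaps → excluded.
S [Tue 10:00, Tue 11:00] → before → candidate.
W [Thu 14:00, Sat 12:00] → overlapped-by → excluded.
Z [Tue 08:00, Wed 09:00] → before → candidate.
Among candidates, earliest start is Mon 00:00 → G.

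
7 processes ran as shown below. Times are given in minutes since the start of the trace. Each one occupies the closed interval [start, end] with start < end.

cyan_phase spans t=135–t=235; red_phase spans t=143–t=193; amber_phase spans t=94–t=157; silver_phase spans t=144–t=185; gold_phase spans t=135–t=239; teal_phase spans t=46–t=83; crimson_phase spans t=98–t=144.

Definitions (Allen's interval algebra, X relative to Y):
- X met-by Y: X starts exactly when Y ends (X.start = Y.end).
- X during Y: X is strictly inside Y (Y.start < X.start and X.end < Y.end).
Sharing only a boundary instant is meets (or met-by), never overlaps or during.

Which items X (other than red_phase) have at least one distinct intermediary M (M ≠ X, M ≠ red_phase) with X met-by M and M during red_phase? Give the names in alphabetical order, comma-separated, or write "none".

Target red_phase = [t=143, t=193].
Intermediaries M with M during red_phase: silver_phase.
Via silver_phase — items with X met-by silver_phase: none.
Union: none.

none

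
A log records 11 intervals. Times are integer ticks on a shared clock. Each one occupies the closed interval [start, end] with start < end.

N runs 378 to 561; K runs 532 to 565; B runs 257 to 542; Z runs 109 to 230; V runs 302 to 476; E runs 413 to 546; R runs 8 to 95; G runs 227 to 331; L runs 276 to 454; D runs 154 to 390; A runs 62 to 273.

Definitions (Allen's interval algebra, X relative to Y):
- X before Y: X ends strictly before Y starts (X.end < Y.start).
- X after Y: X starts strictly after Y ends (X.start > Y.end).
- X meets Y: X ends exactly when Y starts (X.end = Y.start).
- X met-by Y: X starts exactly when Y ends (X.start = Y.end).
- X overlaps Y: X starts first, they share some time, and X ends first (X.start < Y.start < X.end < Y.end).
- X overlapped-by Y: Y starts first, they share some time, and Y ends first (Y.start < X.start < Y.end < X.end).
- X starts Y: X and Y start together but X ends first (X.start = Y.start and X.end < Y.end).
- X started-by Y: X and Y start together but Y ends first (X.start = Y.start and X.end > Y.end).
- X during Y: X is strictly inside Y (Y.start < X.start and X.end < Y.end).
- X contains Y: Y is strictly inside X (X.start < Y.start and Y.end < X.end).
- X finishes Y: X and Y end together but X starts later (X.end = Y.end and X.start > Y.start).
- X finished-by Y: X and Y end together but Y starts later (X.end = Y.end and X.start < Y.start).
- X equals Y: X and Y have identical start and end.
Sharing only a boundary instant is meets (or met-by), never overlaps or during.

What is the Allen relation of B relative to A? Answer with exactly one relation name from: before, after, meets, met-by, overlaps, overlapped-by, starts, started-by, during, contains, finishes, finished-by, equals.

B = [257, 542]; A = [62, 273].
Compare endpoints: B.start > A.start, B.start < A.end, B.end > A.start, B.end > A.end.
That pattern is 'overlapped-by'.

overlapped-by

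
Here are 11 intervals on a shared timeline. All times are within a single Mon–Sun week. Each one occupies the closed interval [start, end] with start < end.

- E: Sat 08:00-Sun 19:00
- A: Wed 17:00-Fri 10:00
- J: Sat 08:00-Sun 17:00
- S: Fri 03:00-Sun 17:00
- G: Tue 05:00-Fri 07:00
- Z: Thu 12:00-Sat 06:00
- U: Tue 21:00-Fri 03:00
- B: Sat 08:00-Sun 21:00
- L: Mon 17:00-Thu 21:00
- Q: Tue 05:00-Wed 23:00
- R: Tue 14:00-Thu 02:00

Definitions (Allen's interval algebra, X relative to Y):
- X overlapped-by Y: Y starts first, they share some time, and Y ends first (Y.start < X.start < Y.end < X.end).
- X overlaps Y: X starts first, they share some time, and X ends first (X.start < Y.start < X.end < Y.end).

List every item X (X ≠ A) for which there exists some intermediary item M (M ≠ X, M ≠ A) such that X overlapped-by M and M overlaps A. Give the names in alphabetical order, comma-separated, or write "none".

Target A = [Wed 17:00, Fri 10:00].
Intermediaries M with M overlaps A: G, L, Q, R, U.
Via G — items with X overlapped-by G: S, Z.
Via L — items with X overlapped-by L: G, U, Z.
Via Q — items with X overlapped-by Q: R, U.
Via R — items with X overlapped-by R: U.
Via U — items with X overlapped-by U: Z.
Union: G, R, S, U, Z.

G, R, S, U, Z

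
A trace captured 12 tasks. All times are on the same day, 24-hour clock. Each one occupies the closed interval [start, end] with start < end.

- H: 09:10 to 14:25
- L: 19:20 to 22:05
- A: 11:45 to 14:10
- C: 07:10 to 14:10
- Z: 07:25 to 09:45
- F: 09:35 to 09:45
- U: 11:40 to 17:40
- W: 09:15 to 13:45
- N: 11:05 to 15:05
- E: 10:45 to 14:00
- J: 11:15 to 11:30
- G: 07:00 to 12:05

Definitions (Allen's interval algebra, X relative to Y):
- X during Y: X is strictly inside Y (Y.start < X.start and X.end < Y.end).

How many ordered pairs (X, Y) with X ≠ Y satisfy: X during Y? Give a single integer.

Checking all 132 ordered pairs for relation 'during'; matching pairs in alphabetical order:
(A, H): A during H ✓
(A, N): A during N ✓
(A, U): A during U ✓
(E, C): E during C ✓
(E, H): E during H ✓
(F, C): F during C ✓
(F, G): F during G ✓
(F, H): F during H ✓
(F, W): F during W ✓
(J, C): J during C ✓
(J, E): J during E ✓
(J, G): J during G ✓
(J, H): J during H ✓
(J, N): J during N ✓
(J, W): J during W ✓
(W, C): W during C ✓
(W, H): W during H ✓
(Z, C): Z during C ✓
(Z, G): Z during G ✓
Count: 19.

19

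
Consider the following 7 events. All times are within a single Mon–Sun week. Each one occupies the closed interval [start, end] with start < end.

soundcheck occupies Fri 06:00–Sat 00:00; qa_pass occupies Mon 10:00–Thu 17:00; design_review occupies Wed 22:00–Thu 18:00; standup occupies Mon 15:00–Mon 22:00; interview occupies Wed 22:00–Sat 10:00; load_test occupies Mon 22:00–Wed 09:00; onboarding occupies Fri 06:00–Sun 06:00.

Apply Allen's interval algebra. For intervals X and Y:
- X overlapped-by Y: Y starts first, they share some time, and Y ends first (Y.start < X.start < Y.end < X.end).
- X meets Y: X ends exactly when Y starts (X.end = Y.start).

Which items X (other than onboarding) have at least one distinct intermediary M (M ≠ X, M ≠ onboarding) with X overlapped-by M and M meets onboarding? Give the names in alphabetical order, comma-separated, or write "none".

Target onboarding = [Fri 06:00, Sun 06:00].
Intermediaries M with M meets onboarding: none.
Union: none.

none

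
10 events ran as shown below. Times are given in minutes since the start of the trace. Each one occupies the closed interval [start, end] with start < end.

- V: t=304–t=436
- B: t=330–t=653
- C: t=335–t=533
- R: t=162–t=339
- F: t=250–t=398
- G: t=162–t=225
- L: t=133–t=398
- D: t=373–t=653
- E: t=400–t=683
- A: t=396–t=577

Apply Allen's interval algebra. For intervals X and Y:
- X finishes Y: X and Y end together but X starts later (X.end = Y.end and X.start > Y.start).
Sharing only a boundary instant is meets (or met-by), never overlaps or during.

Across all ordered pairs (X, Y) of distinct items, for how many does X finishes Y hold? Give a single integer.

2

Checking all 90 ordered pairs for relation 'finishes'; matching pairs in alphabetical order:
(D, B): D finishes B ✓
(F, L): F finishes L ✓
Count: 2.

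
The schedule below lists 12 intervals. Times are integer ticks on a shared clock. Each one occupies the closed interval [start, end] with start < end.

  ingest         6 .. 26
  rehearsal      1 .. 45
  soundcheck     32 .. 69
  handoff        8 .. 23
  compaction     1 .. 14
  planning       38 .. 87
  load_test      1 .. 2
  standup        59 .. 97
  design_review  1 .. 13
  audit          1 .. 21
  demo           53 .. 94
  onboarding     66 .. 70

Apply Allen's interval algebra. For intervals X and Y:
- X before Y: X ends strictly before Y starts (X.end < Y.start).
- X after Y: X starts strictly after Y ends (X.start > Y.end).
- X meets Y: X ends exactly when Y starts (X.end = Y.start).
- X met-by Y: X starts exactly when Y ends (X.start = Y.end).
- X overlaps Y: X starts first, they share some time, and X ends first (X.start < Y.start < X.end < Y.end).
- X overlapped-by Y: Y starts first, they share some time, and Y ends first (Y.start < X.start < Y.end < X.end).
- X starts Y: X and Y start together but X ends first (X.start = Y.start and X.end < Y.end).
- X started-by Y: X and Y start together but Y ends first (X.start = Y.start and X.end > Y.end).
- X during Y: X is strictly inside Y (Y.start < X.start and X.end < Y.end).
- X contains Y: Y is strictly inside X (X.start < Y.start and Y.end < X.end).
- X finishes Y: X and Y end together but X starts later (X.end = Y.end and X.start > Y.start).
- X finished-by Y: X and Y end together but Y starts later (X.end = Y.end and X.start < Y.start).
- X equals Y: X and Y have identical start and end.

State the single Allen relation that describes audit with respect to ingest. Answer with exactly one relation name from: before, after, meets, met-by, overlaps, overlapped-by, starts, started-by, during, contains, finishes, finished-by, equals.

overlaps

audit = [1, 21]; ingest = [6, 26].
Compare endpoints: audit.start < ingest.start, audit.start < ingest.end, audit.end > ingest.start, audit.end < ingest.end.
That pattern is 'overlaps'.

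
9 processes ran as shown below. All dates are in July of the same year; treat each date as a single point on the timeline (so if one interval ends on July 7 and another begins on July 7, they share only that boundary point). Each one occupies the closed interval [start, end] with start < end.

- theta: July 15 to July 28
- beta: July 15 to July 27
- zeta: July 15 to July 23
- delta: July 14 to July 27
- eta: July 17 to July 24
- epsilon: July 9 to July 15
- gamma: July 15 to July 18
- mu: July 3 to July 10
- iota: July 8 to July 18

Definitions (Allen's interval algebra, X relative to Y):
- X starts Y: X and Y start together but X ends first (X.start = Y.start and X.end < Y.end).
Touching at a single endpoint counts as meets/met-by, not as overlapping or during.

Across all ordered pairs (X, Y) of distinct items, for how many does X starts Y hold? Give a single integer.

Checking all 72 ordered pairs for relation 'starts'; matching pairs in alphabetical order:
(beta, theta): beta starts theta ✓
(gamma, beta): gamma starts beta ✓
(gamma, theta): gamma starts theta ✓
(gamma, zeta): gamma starts zeta ✓
(zeta, beta): zeta starts beta ✓
(zeta, theta): zeta starts theta ✓
Count: 6.

6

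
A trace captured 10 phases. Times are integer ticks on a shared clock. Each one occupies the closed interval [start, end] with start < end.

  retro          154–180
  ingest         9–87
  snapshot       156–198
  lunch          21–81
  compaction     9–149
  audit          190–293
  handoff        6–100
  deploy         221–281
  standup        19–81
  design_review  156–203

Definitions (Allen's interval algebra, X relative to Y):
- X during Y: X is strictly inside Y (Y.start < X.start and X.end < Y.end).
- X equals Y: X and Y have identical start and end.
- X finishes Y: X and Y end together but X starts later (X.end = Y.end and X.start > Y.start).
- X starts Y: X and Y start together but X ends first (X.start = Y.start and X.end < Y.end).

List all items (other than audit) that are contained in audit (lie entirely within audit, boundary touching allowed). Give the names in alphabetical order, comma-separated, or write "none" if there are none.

deploy

Target audit = [190, 293].
compaction [9, 149] → before → no.
deploy [221, 281] → during → yes.
design_review [156, 203] → overlaps → no.
handoff [6, 100] → before → no.
ingest [9, 87] → before → no.
lunch [21, 81] → before → no.
retro [154, 180] → before → no.
snapshot [156, 198] → overlaps → no.
standup [19, 81] → before → no.
Result: deploy.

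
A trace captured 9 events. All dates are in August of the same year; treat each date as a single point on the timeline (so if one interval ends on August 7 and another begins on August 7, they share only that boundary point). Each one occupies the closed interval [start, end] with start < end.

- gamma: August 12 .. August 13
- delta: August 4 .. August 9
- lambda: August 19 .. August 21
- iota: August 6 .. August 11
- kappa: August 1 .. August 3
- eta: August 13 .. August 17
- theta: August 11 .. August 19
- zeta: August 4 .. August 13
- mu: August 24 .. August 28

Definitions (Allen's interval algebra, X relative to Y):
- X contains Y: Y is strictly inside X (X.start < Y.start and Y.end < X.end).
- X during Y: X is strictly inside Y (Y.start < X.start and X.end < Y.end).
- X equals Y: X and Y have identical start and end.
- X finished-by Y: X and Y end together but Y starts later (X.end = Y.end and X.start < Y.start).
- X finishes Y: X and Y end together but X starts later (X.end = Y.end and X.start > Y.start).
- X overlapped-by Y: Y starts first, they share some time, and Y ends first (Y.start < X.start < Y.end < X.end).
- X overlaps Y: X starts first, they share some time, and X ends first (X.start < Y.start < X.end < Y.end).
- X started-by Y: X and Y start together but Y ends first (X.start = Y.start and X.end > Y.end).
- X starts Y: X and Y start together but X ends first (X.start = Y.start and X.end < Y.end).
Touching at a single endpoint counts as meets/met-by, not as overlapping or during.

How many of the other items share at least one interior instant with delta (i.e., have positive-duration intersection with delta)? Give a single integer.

2

Target delta = [August 4, August 9].
eta [August 13, August 17] → after → no.
gamma [August 12, August 13] → after → no.
iota [August 6, August 11] → overlapped-by → counts.
kappa [August 1, August 3] → before → no.
lambda [August 19, August 21] → after → no.
mu [August 24, August 28] → after → no.
theta [August 11, August 19] → after → no.
zeta [August 4, August 13] → started-by → counts.
Total: 2.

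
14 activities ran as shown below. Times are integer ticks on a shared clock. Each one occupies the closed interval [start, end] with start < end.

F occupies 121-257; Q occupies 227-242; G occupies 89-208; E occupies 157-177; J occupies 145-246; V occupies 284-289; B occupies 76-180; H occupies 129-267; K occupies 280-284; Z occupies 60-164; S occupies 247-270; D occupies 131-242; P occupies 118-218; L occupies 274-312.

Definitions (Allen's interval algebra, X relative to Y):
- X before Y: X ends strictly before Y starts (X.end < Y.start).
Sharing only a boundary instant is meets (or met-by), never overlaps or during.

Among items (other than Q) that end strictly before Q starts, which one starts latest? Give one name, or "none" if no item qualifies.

E

Target Q = [227, 242].
B [76, 180] → before → candidate.
D [131, 242] → finished-by → excluded.
E [157, 177] → before → candidate.
F [121, 257] → contains → excluded.
G [89, 208] → before → candidate.
H [129, 267] → contains → excluded.
J [145, 246] → contains → excluded.
K [280, 284] → after → excluded.
L [274, 312] → after → excluded.
P [118, 218] → before → candidate.
S [247, 270] → after → excluded.
V [284, 289] → after → excluded.
Z [60, 164] → before → candidate.
Among candidates, latest start is 157 → E.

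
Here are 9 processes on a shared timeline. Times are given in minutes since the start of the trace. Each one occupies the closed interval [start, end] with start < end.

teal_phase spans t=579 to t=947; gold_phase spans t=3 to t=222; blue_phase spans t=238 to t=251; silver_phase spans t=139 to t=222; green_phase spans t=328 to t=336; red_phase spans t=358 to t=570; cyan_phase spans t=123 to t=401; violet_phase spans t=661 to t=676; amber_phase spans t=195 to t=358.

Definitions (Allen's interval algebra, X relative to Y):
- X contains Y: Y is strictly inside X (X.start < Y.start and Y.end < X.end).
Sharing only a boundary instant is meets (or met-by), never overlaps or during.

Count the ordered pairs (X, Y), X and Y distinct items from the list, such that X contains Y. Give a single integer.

Checking all 72 ordered pairs for relation 'contains'; matching pairs in alphabetical order:
(amber_phase, blue_phase): amber_phase contains blue_phase ✓
(amber_phase, green_phase): amber_phase contains green_phase ✓
(cyan_phase, amber_phase): cyan_phase contains amber_phase ✓
(cyan_phase, blue_phase): cyan_phase contains blue_phase ✓
(cyan_phase, green_phase): cyan_phase contains green_phase ✓
(cyan_phase, silver_phase): cyan_phase contains silver_phase ✓
(teal_phase, violet_phase): teal_phase contains violet_phase ✓
Count: 7.

7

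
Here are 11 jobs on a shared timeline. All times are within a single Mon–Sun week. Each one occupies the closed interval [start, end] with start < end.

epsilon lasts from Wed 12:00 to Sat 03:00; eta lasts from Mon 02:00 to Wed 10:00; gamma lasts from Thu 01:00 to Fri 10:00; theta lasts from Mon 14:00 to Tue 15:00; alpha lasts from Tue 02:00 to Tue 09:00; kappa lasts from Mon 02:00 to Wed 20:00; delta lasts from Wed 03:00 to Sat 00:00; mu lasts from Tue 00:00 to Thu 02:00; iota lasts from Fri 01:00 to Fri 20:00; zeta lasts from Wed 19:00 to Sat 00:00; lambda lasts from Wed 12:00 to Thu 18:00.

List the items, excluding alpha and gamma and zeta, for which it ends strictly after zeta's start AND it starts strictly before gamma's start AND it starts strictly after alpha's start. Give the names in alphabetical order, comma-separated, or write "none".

delta, epsilon, lambda

Conditions: its end is strictly after zeta's start (X.end > Wed 19:00) AND its start is strictly before gamma's start (X.start < Thu 01:00) AND its start is strictly after alpha's start (X.start > Tue 02:00).
delta: end Sat 00:00 > Wed 19:00? ✓; start Wed 03:00 < Thu 01:00? ✓; start Wed 03:00 > Tue 02:00? ✓ → yes.
epsilon: end Sat 03:00 > Wed 19:00? ✓; start Wed 12:00 < Thu 01:00? ✓; start Wed 12:00 > Tue 02:00? ✓ → yes.
eta: end Wed 10:00 > Wed 19:00? ✗; start Mon 02:00 < Thu 01:00? ✓; start Mon 02:00 > Tue 02:00? ✗ → no.
iota: end Fri 20:00 > Wed 19:00? ✓; start Fri 01:00 < Thu 01:00? ✗; start Fri 01:00 > Tue 02:00? ✓ → no.
kappa: end Wed 20:00 > Wed 19:00? ✓; start Mon 02:00 < Thu 01:00? ✓; start Mon 02:00 > Tue 02:00? ✗ → no.
lambda: end Thu 18:00 > Wed 19:00? ✓; start Wed 12:00 < Thu 01:00? ✓; start Wed 12:00 > Tue 02:00? ✓ → yes.
mu: end Thu 02:00 > Wed 19:00? ✓; start Tue 00:00 < Thu 01:00? ✓; start Tue 00:00 > Tue 02:00? ✗ → no.
theta: end Tue 15:00 > Wed 19:00? ✗; start Mon 14:00 < Thu 01:00? ✓; start Mon 14:00 > Tue 02:00? ✗ → no.
Result: delta, epsilon, lambda.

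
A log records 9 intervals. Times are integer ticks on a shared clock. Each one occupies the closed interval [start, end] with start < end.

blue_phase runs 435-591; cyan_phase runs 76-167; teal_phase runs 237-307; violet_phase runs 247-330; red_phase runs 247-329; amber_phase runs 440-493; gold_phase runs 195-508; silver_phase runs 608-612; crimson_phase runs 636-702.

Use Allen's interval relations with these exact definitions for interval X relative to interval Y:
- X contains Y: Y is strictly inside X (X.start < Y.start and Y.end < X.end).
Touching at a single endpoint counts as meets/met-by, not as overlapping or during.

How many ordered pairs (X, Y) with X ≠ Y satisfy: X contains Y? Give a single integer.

5

Checking all 72 ordered pairs for relation 'contains'; matching pairs in alphabetical order:
(blue_phase, amber_phase): blue_phase contains amber_phase ✓
(gold_phase, amber_phase): gold_phase contains amber_phase ✓
(gold_phase, red_phase): gold_phase contains red_phase ✓
(gold_phase, teal_phase): gold_phase contains teal_phase ✓
(gold_phase, violet_phase): gold_phase contains violet_phase ✓
Count: 5.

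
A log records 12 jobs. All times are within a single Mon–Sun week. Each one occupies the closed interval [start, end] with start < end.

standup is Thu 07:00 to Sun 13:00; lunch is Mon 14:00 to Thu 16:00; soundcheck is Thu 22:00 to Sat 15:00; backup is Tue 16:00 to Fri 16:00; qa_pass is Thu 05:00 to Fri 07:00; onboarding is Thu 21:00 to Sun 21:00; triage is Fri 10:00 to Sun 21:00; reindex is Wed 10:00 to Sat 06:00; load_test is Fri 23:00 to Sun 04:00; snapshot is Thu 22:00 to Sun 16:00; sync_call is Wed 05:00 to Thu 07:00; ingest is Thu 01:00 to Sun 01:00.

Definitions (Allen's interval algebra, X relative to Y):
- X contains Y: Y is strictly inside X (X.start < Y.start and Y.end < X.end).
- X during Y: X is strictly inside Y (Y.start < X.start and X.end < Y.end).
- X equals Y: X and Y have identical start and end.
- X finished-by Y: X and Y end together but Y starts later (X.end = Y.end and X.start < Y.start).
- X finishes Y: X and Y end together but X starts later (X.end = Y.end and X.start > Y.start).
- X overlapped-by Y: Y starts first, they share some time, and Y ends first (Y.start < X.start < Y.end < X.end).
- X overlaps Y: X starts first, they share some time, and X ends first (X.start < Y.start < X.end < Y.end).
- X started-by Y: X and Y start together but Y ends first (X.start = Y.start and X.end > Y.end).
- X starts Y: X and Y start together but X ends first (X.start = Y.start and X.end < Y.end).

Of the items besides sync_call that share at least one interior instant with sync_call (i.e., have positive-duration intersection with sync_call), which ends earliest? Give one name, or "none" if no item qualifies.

Target sync_call = [Wed 05:00, Thu 07:00].
backup [Tue 16:00, Fri 16:00] → contains → candidate.
ingest [Thu 01:00, Sun 01:00] → overlapped-by → candidate.
load_test [Fri 23:00, Sun 04:00] → after → excluded.
lunch [Mon 14:00, Thu 16:00] → contains → candidate.
onboarding [Thu 21:00, Sun 21:00] → after → excluded.
qa_pass [Thu 05:00, Fri 07:00] → overlapped-by → candidate.
reindex [Wed 10:00, Sat 06:00] → overlapped-by → candidate.
snapshot [Thu 22:00, Sun 16:00] → after → excluded.
soundcheck [Thu 22:00, Sat 15:00] → after → excluded.
standup [Thu 07:00, Sun 13:00] → met-by → excluded.
triage [Fri 10:00, Sun 21:00] → after → excluded.
Among candidates, earliest end is Thu 16:00 → lunch.

lunch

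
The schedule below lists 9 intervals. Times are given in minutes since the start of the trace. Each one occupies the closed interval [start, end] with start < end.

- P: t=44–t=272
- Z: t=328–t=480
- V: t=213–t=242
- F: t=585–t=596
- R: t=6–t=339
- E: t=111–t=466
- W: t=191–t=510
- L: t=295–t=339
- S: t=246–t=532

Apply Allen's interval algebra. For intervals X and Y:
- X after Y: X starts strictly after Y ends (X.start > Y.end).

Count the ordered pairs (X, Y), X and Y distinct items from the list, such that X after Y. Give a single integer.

13

Checking all 72 ordered pairs for relation 'after'; matching pairs in alphabetical order:
(F, E): F after E ✓
(F, L): F after L ✓
(F, P): F after P ✓
(F, R): F after R ✓
(F, S): F after S ✓
(F, V): F after V ✓
(F, W): F after W ✓
(F, Z): F after Z ✓
(L, P): L after P ✓
(L, V): L after V ✓
(S, V): S after V ✓
(Z, P): Z after P ✓
(Z, V): Z after V ✓
Count: 13.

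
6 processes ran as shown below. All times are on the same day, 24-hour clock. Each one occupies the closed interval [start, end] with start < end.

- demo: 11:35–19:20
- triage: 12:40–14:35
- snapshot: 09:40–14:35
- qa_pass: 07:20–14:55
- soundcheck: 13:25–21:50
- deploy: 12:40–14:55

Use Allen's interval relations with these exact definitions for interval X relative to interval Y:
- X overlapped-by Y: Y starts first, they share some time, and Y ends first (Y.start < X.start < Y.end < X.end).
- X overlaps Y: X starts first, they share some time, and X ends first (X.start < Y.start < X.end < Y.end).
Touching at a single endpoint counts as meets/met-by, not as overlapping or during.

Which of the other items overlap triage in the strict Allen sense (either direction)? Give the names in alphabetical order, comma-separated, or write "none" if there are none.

soundcheck

Target triage = [12:40, 14:35].
demo [11:35, 19:20] → contains → no.
deploy [12:40, 14:55] → started-by → no.
qa_pass [07:20, 14:55] → contains → no.
snapshot [09:40, 14:35] → finished-by → no.
soundcheck [13:25, 21:50] → overlapped-by → yes.
Result: soundcheck.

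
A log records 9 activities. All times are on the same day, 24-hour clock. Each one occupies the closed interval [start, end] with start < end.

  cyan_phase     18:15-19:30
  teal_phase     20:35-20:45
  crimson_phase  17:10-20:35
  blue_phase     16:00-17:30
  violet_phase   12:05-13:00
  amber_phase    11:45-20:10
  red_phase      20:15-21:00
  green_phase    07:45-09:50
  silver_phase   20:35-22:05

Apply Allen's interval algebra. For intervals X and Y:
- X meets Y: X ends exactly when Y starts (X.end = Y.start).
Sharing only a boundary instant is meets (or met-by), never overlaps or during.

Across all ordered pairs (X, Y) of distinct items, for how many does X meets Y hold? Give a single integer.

2

Checking all 72 ordered pairs for relation 'meets'; matching pairs in alphabetical order:
(crimson_phase, silver_phase): crimson_phase meets silver_phase ✓
(crimson_phase, teal_phase): crimson_phase meets teal_phase ✓
Count: 2.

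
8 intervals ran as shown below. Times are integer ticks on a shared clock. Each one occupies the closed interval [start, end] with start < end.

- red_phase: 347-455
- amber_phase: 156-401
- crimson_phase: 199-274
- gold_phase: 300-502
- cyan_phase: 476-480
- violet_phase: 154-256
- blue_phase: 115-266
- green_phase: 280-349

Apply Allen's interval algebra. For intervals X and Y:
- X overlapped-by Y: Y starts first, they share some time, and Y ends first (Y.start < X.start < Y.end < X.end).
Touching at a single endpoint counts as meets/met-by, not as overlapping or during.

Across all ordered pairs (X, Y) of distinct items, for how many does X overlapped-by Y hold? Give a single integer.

Checking all 56 ordered pairs for relation 'overlapped-by'; matching pairs in alphabetical order:
(amber_phase, blue_phase): amber_phase overlapped-by blue_phase ✓
(amber_phase, violet_phase): amber_phase overlapped-by violet_phase ✓
(crimson_phase, blue_phase): crimson_phase overlapped-by blue_phase ✓
(crimson_phase, violet_phase): crimson_phase overlapped-by violet_phase ✓
(gold_phase, amber_phase): gold_phase overlapped-by amber_phase ✓
(gold_phase, green_phase): gold_phase overlapped-by green_phase ✓
(red_phase, amber_phase): red_phase overlapped-by amber_phase ✓
(red_phase, green_phase): red_phase overlapped-by green_phase ✓
Count: 8.

8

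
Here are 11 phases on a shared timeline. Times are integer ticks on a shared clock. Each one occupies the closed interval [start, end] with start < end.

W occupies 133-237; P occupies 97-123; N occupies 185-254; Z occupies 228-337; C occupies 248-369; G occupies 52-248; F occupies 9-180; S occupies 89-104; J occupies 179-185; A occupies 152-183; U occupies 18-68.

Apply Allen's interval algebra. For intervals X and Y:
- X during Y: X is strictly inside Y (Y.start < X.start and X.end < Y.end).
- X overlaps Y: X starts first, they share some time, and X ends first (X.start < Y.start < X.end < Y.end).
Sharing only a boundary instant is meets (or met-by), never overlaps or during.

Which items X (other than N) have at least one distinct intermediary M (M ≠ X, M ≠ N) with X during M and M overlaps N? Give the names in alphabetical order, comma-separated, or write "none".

Target N = [185, 254].
Intermediaries M with M overlaps N: G, W.
Via G — items with X during G: A, J, P, S, W.
Via W — items with X during W: A, J.
Union: A, J, P, S, W.

A, J, P, S, W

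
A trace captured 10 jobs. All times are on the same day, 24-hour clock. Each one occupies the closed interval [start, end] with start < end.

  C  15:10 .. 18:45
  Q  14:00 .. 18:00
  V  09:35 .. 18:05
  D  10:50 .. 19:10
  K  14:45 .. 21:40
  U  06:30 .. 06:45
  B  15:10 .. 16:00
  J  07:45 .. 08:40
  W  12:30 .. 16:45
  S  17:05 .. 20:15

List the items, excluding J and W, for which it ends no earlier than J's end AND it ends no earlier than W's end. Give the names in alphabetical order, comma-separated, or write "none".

C, D, K, Q, S, V

Conditions: its end is no earlier than J's end (X.end >= 08:40) AND its end is no earlier than W's end (X.end >= 16:45).
B: end 16:00 >= 08:40? ✓; end 16:00 >= 16:45? ✗ → no.
C: end 18:45 >= 08:40? ✓; end 18:45 >= 16:45? ✓ → yes.
D: end 19:10 >= 08:40? ✓; end 19:10 >= 16:45? ✓ → yes.
K: end 21:40 >= 08:40? ✓; end 21:40 >= 16:45? ✓ → yes.
Q: end 18:00 >= 08:40? ✓; end 18:00 >= 16:45? ✓ → yes.
S: end 20:15 >= 08:40? ✓; end 20:15 >= 16:45? ✓ → yes.
U: end 06:45 >= 08:40? ✗; end 06:45 >= 16:45? ✗ → no.
V: end 18:05 >= 08:40? ✓; end 18:05 >= 16:45? ✓ → yes.
Result: C, D, K, Q, S, V.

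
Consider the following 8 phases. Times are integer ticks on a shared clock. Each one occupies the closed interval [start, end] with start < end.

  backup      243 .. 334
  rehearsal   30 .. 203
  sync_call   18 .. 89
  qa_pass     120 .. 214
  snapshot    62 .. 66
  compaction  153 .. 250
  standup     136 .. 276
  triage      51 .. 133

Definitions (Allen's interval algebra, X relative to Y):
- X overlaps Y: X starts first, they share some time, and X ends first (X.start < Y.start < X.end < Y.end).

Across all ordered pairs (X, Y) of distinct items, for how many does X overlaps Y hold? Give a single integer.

10

Checking all 56 ordered pairs for relation 'overlaps'; matching pairs in alphabetical order:
(compaction, backup): compaction overlaps backup ✓
(qa_pass, compaction): qa_pass overlaps compaction ✓
(qa_pass, standup): qa_pass overlaps standup ✓
(rehearsal, compaction): rehearsal overlaps compaction ✓
(rehearsal, qa_pass): rehearsal overlaps qa_pass ✓
(rehearsal, standup): rehearsal overlaps standup ✓
(standup, backup): standup overlaps backup ✓
(sync_call, rehearsal): sync_call overlaps rehearsal ✓
(sync_call, triage): sync_call overlaps triage ✓
(triage, qa_pass): triage overlaps qa_pass ✓
Count: 10.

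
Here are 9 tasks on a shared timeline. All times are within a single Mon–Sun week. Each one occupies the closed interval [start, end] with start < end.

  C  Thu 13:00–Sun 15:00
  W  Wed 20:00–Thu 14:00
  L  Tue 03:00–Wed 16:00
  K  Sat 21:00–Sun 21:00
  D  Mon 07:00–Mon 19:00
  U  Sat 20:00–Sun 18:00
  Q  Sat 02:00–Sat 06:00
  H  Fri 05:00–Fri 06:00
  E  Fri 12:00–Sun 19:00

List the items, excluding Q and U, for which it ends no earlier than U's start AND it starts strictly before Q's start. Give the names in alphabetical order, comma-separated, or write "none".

Conditions: its end is no earlier than U's start (X.end >= Sat 20:00) AND its start is strictly before Q's start (X.start < Sat 02:00).
C: end Sun 15:00 >= Sat 20:00? ✓; start Thu 13:00 < Sat 02:00? ✓ → yes.
D: end Mon 19:00 >= Sat 20:00? ✗; start Mon 07:00 < Sat 02:00? ✓ → no.
E: end Sun 19:00 >= Sat 20:00? ✓; start Fri 12:00 < Sat 02:00? ✓ → yes.
H: end Fri 06:00 >= Sat 20:00? ✗; start Fri 05:00 < Sat 02:00? ✓ → no.
K: end Sun 21:00 >= Sat 20:00? ✓; start Sat 21:00 < Sat 02:00? ✗ → no.
L: end Wed 16:00 >= Sat 20:00? ✗; start Tue 03:00 < Sat 02:00? ✓ → no.
W: end Thu 14:00 >= Sat 20:00? ✗; start Wed 20:00 < Sat 02:00? ✓ → no.
Result: C, E.

C, E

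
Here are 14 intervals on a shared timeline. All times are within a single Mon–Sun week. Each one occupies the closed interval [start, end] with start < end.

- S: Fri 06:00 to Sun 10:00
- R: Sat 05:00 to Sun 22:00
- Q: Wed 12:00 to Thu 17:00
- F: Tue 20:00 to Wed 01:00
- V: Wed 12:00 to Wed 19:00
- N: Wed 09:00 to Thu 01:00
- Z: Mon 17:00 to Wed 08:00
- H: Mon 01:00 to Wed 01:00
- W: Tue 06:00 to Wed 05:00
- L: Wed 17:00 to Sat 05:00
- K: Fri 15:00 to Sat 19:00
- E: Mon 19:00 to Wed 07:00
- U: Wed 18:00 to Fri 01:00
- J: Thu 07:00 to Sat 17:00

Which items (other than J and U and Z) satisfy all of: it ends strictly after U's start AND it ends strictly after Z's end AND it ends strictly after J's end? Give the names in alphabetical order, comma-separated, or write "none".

K, R, S

Conditions: its end is strictly after U's start (X.end > Wed 18:00) AND its end is strictly after Z's end (X.end > Wed 08:00) AND its end is strictly after J's end (X.end > Sat 17:00).
E: end Wed 07:00 > Wed 18:00? ✗; end Wed 07:00 > Wed 08:00? ✗; end Wed 07:00 > Sat 17:00? ✗ → no.
F: end Wed 01:00 > Wed 18:00? ✗; end Wed 01:00 > Wed 08:00? ✗; end Wed 01:00 > Sat 17:00? ✗ → no.
H: end Wed 01:00 > Wed 18:00? ✗; end Wed 01:00 > Wed 08:00? ✗; end Wed 01:00 > Sat 17:00? ✗ → no.
K: end Sat 19:00 > Wed 18:00? ✓; end Sat 19:00 > Wed 08:00? ✓; end Sat 19:00 > Sat 17:00? ✓ → yes.
L: end Sat 05:00 > Wed 18:00? ✓; end Sat 05:00 > Wed 08:00? ✓; end Sat 05:00 > Sat 17:00? ✗ → no.
N: end Thu 01:00 > Wed 18:00? ✓; end Thu 01:00 > Wed 08:00? ✓; end Thu 01:00 > Sat 17:00? ✗ → no.
Q: end Thu 17:00 > Wed 18:00? ✓; end Thu 17:00 > Wed 08:00? ✓; end Thu 17:00 > Sat 17:00? ✗ → no.
R: end Sun 22:00 > Wed 18:00? ✓; end Sun 22:00 > Wed 08:00? ✓; end Sun 22:00 > Sat 17:00? ✓ → yes.
S: end Sun 10:00 > Wed 18:00? ✓; end Sun 10:00 > Wed 08:00? ✓; end Sun 10:00 > Sat 17:00? ✓ → yes.
V: end Wed 19:00 > Wed 18:00? ✓; end Wed 19:00 > Wed 08:00? ✓; end Wed 19:00 > Sat 17:00? ✗ → no.
W: end Wed 05:00 > Wed 18:00? ✗; end Wed 05:00 > Wed 08:00? ✗; end Wed 05:00 > Sat 17:00? ✗ → no.
Result: K, R, S.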